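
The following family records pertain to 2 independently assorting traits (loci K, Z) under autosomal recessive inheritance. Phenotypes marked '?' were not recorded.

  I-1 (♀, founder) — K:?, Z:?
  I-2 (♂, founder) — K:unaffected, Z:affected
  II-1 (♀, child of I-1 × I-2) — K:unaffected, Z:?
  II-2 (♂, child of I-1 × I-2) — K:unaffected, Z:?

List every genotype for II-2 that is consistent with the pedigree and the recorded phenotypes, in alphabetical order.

K/I-1 ? ·: KK|Kk|kk
K/I-2 un ·: KK|Kk
K/II-1 un I-1×I-2: KK|Kk
K/II-2 un I-1×I-2: KK|Kk
⇒ K over [I-1,I-2,II-1,II-2]: 15 consistent
Z/I-1 ? ·: ZZ|Zz|zz
Z/I-2 aff ·: zz
Z/II-1 ? I-1×I-2: Zz|zz
Z/II-2 ? I-1×I-2: Zz|zz
⇒ Z over [I-1,I-2,II-1,II-2]: 6 consistent

II-2 ∈ {KK Zz, KK zz, Kk Zz, Kk zz}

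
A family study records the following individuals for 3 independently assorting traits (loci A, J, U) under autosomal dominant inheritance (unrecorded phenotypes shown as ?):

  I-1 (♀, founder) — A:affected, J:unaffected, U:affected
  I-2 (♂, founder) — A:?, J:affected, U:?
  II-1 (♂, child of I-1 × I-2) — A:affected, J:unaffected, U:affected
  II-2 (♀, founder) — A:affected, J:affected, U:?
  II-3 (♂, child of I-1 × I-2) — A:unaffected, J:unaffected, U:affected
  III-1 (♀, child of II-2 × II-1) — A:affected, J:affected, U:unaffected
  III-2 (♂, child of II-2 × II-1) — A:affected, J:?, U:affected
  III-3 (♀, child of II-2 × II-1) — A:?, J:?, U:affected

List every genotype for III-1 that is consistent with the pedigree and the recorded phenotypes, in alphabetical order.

III-1 ∈ {AA Jj uu, Aa Jj uu}

A/I-1 aff ·: Aa
A/I-2 ? ·: aa|Aa
A/II-1 aff I-1×I-2: Aa|AA
A/II-2 aff ·: Aa|AA
A/II-3 un I-1×I-2: aa
A/III-1 aff II-2×II-1: Aa|AA
A/III-2 aff II-2×II-1: Aa|AA
A/III-3 ? II-2×II-1: aa|Aa|AA
⇒ A over [I-1,I-2,II-1,II-2,II-3,III-1,III-2,III-3]: 49 consistent
J/I-1 un ·: jj
J/I-2 aff ·: Jj
J/II-1 un I-1×I-2: jj
J/II-2 aff ·: Jj|JJ
J/II-3 un I-1×I-2: jj
J/III-1 aff II-2×II-1: Jj
J/III-2 ? II-2×II-1: jj|Jj
J/III-3 ? II-2×II-1: jj|Jj
⇒ J over [I-1,I-2,II-1,II-2,II-3,III-1,III-2,III-3]: 5 consistent
U/I-1 aff ·: Uu|UU
U/I-2 ? ·: uu|Uu|UU
U/II-1 aff I-1×I-2: Uu
U/II-2 ? ·: uu|Uu
U/II-3 aff I-1×I-2: Uu|UU
U/III-1 un II-2×II-1: uu
U/III-2 aff II-2×II-1: Uu|UU
U/III-3 aff II-2×II-1: Uu|UU
⇒ U over [I-1,I-2,II-1,II-2,II-3,III-1,III-2,III-3]: 40 consistent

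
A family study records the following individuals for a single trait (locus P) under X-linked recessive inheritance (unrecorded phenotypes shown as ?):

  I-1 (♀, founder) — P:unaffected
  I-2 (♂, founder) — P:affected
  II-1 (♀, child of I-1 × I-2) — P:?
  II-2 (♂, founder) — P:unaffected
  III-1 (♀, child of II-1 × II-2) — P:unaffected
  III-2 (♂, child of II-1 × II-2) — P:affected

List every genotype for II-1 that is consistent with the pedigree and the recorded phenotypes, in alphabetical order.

II-1 ∈ {X^PX^p, X^pX^p}

P/I-1 un ·: X^PX^P|X^PX^p
P/I-2 aff ·: X^pY
P/II-1 ? I-1×I-2: X^PX^p|X^pX^p
P/II-2 un ·: X^PY
P/III-1 un II-1×II-2: X^PX^P|X^PX^p
P/III-2 aff II-1×II-2: X^pY
⇒ P over [I-1,I-2,II-1,II-2,III-1,III-2]: 5 consistent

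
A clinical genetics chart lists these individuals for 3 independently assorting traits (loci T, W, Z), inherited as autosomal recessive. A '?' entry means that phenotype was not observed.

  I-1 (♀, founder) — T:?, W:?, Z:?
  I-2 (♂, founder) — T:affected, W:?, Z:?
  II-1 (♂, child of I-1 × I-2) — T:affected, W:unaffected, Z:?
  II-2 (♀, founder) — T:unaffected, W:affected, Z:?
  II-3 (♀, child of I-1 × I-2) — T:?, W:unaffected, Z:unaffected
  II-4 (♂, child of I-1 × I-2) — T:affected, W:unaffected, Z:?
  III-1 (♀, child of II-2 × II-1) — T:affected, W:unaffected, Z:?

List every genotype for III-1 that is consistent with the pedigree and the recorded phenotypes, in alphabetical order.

III-1 ∈ {tt Ww ZZ, tt Ww Zz, tt Ww zz}

T/I-1 ? ·: Tt|tt
T/I-2 aff ·: tt
T/II-1 aff I-1×I-2: tt
T/II-2 un ·: Tt
T/II-3 ? I-1×I-2: Tt|tt
T/II-4 aff I-1×I-2: tt
T/III-1 aff II-2×II-1: tt
⇒ T over [I-1,I-2,II-1,II-2,II-3,II-4,III-1]: 3 consistent
W/I-1 ? ·: WW|Ww|ww
W/I-2 ? ·: WW|Ww|ww
W/II-1 un I-1×I-2: WW|Ww
W/II-2 aff ·: ww
W/II-3 un I-1×I-2: WW|Ww
W/II-4 un I-1×I-2: WW|Ww
W/III-1 un II-2×II-1: Ww
⇒ W over [I-1,I-2,II-1,II-2,II-3,II-4,III-1]: 29 consistent
Z/I-1 ? ·: ZZ|Zz|zz
Z/I-2 ? ·: ZZ|Zz|zz
Z/II-1 ? I-1×I-2: ZZ|Zz|zz
Z/II-2 ? ·: ZZ|Zz|zz
Z/II-3 un I-1×I-2: ZZ|Zz
Z/II-4 ? I-1×I-2: ZZ|Zz|zz
Z/III-1 ? II-2×II-1: ZZ|Zz|zz
⇒ Z over [I-1,I-2,II-1,II-2,II-3,II-4,III-1]: 240 consistent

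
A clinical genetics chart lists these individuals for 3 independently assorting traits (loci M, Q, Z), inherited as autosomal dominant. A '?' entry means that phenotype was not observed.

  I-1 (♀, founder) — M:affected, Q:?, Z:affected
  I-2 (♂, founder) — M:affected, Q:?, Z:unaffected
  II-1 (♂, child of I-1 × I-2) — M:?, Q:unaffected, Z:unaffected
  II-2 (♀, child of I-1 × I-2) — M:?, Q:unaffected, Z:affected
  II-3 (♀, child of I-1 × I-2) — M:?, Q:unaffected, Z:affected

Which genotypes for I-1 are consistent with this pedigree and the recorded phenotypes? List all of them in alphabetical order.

M/I-1 aff ·: Mm|MM
M/I-2 aff ·: Mm|MM
M/II-1 ? I-1×I-2: mm|Mm|MM
M/II-2 ? I-1×I-2: mm|Mm|MM
M/II-3 ? I-1×I-2: mm|Mm|MM
⇒ M over [I-1,I-2,II-1,II-2,II-3]: 44 consistent
Q/I-1 ? ·: qq|Qq
Q/I-2 ? ·: qq|Qq
Q/II-1 un I-1×I-2: qq
Q/II-2 un I-1×I-2: qq
Q/II-3 un I-1×I-2: qq
⇒ Q over [I-1,I-2,II-1,II-2,II-3]: 4 consistent
Z/I-1 aff ·: Zz
Z/I-2 un ·: zz
Z/II-1 un I-1×I-2: zz
Z/II-2 aff I-1×I-2: Zz
Z/II-3 aff I-1×I-2: Zz
⇒ Z over [I-1,I-2,II-1,II-2,II-3]: 1 consistent

I-1 ∈ {MM Qq Zz, MM qq Zz, Mm Qq Zz, Mm qq Zz}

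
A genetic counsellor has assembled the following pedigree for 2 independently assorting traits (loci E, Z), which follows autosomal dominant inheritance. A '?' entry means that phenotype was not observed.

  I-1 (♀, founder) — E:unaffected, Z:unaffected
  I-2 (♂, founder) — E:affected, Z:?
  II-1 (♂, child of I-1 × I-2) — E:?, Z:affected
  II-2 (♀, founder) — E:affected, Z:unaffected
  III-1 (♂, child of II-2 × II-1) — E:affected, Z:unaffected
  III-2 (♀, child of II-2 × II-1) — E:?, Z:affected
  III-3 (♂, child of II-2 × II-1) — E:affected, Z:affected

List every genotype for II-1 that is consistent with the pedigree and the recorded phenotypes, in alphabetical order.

II-1 ∈ {Ee Zz, ee Zz}

E/I-1 un ·: ee
E/I-2 aff ·: Ee|EE
E/II-1 ? I-1×I-2: ee|Ee
E/II-2 aff ·: Ee|EE
E/III-1 aff II-2×II-1: Ee|EE
E/III-2 ? II-2×II-1: ee|Ee|EE
E/III-3 aff II-2×II-1: Ee|EE
⇒ E over [I-1,I-2,II-1,II-2,III-1,III-2,III-3]: 43 consistent
Z/I-1 un ·: zz
Z/I-2 ? ·: Zz|ZZ
Z/II-1 aff I-1×I-2: Zz
Z/II-2 un ·: zz
Z/III-1 un II-2×II-1: zz
Z/III-2 aff II-2×II-1: Zz
Z/III-3 aff II-2×II-1: Zz
⇒ Z over [I-1,I-2,II-1,II-2,III-1,III-2,III-3]: 2 consistent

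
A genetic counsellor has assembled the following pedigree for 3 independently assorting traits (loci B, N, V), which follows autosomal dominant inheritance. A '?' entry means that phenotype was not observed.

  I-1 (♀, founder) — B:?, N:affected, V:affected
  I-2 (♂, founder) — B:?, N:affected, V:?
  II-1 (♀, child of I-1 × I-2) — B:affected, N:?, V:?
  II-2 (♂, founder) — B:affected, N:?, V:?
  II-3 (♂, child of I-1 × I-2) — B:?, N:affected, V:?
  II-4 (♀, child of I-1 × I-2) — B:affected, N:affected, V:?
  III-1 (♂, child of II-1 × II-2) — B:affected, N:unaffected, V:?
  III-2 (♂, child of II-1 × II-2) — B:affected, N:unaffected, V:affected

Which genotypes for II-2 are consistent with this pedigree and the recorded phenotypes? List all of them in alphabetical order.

B/I-1 ? ·: bb|Bb|BB
B/I-2 ? ·: bb|Bb|BB
B/II-1 aff I-1×I-2: Bb|BB
B/II-2 aff ·: Bb|BB
B/II-3 ? I-1×I-2: bb|Bb|BB
B/II-4 aff I-1×I-2: Bb|BB
B/III-1 aff II-1×II-2: Bb|BB
B/III-2 aff II-1×II-2: Bb|BB
⇒ B over [I-1,I-2,II-1,II-2,II-3,II-4,III-1,III-2]: 235 consistent
N/I-1 aff ·: Nn|NN
N/I-2 aff ·: Nn|NN
N/II-1 ? I-1×I-2: nn|Nn
N/II-2 ? ·: nn|Nn
N/II-3 aff I-1×I-2: Nn|NN
N/II-4 aff I-1×I-2: Nn|NN
N/III-1 un II-1×II-2: nn
N/III-2 un II-1×II-2: nn
⇒ N over [I-1,I-2,II-1,II-2,II-3,II-4,III-1,III-2]: 32 consistent
V/I-1 aff ·: Vv|VV
V/I-2 ? ·: vv|Vv|VV
V/II-1 ? I-1×I-2: vv|Vv|VV
V/II-2 ? ·: vv|Vv|VV
V/II-3 ? I-1×I-2: vv|Vv|VV
V/II-4 ? I-1×I-2: vv|Vv|VV
V/III-1 ? II-1×II-2: vv|Vv|VV
V/III-2 aff II-1×II-2: Vv|VV
⇒ V over [I-1,I-2,II-1,II-2,II-3,II-4,III-1,III-2]: 411 consistent

II-2 ∈ {BB Nn VV, BB Nn Vv, BB Nn vv, BB nn VV, BB nn Vv, BB nn vv, Bb Nn VV, Bb Nn Vv, Bb Nn vv, Bb nn VV, Bb nn Vv, Bb nn vv}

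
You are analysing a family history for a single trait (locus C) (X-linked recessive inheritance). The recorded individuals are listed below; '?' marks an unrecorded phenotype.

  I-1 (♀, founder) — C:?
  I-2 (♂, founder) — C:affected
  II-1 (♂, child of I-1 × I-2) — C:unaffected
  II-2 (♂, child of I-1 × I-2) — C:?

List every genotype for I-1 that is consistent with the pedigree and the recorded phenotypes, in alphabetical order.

C/I-1 ? ·: X^CX^C|X^CX^c
C/I-2 aff ·: X^cY
C/II-1 un I-1×I-2: X^CY
C/II-2 ? I-1×I-2: X^CY|X^cY
⇒ C over [I-1,I-2,II-1,II-2]: 3 consistent

I-1 ∈ {X^CX^C, X^CX^c}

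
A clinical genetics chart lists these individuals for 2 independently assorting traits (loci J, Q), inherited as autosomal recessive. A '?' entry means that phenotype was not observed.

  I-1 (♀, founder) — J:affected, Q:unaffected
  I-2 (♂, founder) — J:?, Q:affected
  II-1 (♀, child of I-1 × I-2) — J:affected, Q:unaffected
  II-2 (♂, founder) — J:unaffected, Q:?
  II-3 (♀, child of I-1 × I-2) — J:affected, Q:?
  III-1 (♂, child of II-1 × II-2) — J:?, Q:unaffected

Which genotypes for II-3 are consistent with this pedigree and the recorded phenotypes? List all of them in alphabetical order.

II-3 ∈ {jj Qq, jj qq}

J/I-1 aff ·: jj
J/I-2 ? ·: Jj|jj
J/II-1 aff I-1×I-2: jj
J/II-2 un ·: JJ|Jj
J/II-3 aff I-1×I-2: jj
J/III-1 ? II-1×II-2: Jj|jj
⇒ J over [I-1,I-2,II-1,II-2,II-3,III-1]: 6 consistent
Q/I-1 un ·: QQ|Qq
Q/I-2 aff ·: qq
Q/II-1 un I-1×I-2: Qq
Q/II-2 ? ·: QQ|Qq|qq
Q/II-3 ? I-1×I-2: Qq|qq
Q/III-1 un II-1×II-2: QQ|Qq
⇒ Q over [I-1,I-2,II-1,II-2,II-3,III-1]: 15 consistent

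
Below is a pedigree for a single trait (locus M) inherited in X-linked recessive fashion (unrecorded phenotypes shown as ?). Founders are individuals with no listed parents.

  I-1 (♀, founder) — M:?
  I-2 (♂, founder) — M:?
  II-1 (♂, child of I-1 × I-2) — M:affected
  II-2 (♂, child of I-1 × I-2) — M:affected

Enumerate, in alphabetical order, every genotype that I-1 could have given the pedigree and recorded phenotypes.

I-1 ∈ {X^MX^m, X^mX^m}

M/I-1 ? ·: X^MX^m|X^mX^m
M/I-2 ? ·: X^MY|X^mY
M/II-1 aff I-1×I-2: X^mY
M/II-2 aff I-1×I-2: X^mY
⇒ M over [I-1,I-2,II-1,II-2]: 4 consistent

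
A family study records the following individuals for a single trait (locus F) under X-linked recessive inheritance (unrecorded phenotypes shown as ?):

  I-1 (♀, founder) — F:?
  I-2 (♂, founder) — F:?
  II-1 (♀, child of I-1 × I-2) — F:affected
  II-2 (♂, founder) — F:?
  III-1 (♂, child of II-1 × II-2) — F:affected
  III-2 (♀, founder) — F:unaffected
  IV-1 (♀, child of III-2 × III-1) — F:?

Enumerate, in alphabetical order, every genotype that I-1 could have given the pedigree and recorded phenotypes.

I-1 ∈ {X^FX^f, X^fX^f}

F/I-1 ? ·: X^FX^f|X^fX^f
F/I-2 ? ·: X^fY
F/II-1 aff I-1×I-2: X^fX^f
F/II-2 ? ·: X^FY|X^fY
F/III-1 aff II-1×II-2: X^fY
F/III-2 un ·: X^FX^F|X^FX^f
F/IV-1 ? III-2×III-1: X^FX^f|X^fX^f
⇒ F over [I-1,I-2,II-1,II-2,III-1,III-2,IV-1]: 12 consistent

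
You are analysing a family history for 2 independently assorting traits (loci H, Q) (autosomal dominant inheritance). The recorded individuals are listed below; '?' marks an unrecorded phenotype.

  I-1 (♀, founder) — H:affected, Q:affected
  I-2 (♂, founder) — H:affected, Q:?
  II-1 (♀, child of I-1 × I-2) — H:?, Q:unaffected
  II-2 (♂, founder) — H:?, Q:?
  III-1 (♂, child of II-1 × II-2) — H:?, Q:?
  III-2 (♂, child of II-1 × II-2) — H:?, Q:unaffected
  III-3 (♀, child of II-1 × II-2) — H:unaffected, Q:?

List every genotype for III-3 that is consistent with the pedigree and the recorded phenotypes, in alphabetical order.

H/I-1 aff ·: Hh|HH
H/I-2 aff ·: Hh|HH
H/II-1 ? I-1×I-2: hh|Hh
H/II-2 ? ·: hh|Hh
H/III-1 ? II-1×II-2: hh|Hh|HH
H/III-2 ? II-1×II-2: hh|Hh|HH
H/III-3 un II-1×II-2: hh
⇒ H over [I-1,I-2,II-1,II-2,III-1,III-2,III-3]: 44 consistent
Q/I-1 aff ·: Qq
Q/I-2 ? ·: qq|Qq
Q/II-1 un I-1×I-2: qq
Q/II-2 ? ·: qq|Qq
Q/III-1 ? II-1×II-2: qq|Qq
Q/III-2 un II-1×II-2: qq
Q/III-3 ? II-1×II-2: qq|Qq
⇒ Q over [I-1,I-2,II-1,II-2,III-1,III-2,III-3]: 10 consistent

III-3 ∈ {hh Qq, hh qq}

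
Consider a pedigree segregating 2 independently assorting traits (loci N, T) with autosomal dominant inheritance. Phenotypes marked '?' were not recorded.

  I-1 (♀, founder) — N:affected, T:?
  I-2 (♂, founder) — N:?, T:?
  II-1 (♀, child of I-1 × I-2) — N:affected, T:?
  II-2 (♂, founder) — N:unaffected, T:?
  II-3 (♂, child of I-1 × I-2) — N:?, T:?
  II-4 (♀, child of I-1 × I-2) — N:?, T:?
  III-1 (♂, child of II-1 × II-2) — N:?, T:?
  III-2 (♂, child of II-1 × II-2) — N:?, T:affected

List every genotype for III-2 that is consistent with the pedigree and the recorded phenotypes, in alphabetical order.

N/I-1 aff ·: Nn|NN
N/I-2 ? ·: nn|Nn|NN
N/II-1 aff I-1×I-2: Nn|NN
N/II-2 un ·: nn
N/II-3 ? I-1×I-2: nn|Nn|NN
N/II-4 ? I-1×I-2: nn|Nn|NN
N/III-1 ? II-1×II-2: nn|Nn
N/III-2 ? II-1×II-2: nn|Nn
⇒ N over [I-1,I-2,II-1,II-2,II-3,II-4,III-1,III-2]: 106 consistent
T/I-1 ? ·: tt|Tt|TT
T/I-2 ? ·: tt|Tt|TT
T/II-1 ? I-1×I-2: tt|Tt|TT
T/II-2 ? ·: tt|Tt|TT
T/II-3 ? I-1×I-2: tt|Tt|TT
T/II-4 ? I-1×I-2: tt|Tt|TT
T/III-1 ? II-1×II-2: tt|Tt|TT
T/III-2 aff II-1×II-2: Tt|TT
⇒ T over [I-1,I-2,II-1,II-2,II-3,II-4,III-1,III-2]: 486 consistent

III-2 ∈ {Nn TT, Nn Tt, nn TT, nn Tt}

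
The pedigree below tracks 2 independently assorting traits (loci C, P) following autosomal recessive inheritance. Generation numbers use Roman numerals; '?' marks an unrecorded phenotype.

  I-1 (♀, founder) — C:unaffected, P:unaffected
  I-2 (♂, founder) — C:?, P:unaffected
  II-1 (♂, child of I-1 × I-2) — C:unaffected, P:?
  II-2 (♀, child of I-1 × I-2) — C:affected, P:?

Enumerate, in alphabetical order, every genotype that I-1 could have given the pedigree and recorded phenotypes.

C/I-1 un ·: Cc
C/I-2 ? ·: Cc|cc
C/II-1 un I-1×I-2: CC|Cc
C/II-2 aff I-1×I-2: cc
⇒ C over [I-1,I-2,II-1,II-2]: 3 consistent
P/I-1 un ·: PP|Pp
P/I-2 un ·: PP|Pp
P/II-1 ? I-1×I-2: PP|Pp|pp
P/II-2 ? I-1×I-2: PP|Pp|pp
⇒ P over [I-1,I-2,II-1,II-2]: 18 consistent

I-1 ∈ {Cc PP, Cc Pp}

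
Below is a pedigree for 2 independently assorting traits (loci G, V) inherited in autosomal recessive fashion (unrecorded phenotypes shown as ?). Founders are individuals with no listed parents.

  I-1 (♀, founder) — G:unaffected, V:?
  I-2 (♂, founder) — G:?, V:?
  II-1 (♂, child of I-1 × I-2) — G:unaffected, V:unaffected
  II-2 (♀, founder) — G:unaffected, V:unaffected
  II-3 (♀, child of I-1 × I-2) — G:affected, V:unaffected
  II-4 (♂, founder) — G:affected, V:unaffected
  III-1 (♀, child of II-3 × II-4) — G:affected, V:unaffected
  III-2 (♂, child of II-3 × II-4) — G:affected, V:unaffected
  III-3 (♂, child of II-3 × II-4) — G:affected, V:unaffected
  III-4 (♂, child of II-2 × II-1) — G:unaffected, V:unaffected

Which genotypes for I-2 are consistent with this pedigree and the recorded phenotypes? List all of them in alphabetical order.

G/I-1 un ·: Gg
G/I-2 ? ·: Gg|gg
G/II-1 un I-1×I-2: GG|Gg
G/II-2 un ·: GG|Gg
G/II-3 aff I-1×I-2: gg
G/II-4 aff ·: gg
G/III-1 aff II-3×II-4: gg
G/III-2 aff II-3×II-4: gg
G/III-3 aff II-3×II-4: gg
G/III-4 un II-2×II-1: GG|Gg
⇒ G over [I-1,I-2,II-1,II-2,II-3,II-4,III-1,III-2,III-3,III-4]: 11 consistent
V/I-1 ? ·: VV|Vv|vv
V/I-2 ? ·: VV|Vv|vv
V/II-1 un I-1×I-2: VV|Vv
V/II-2 un ·: VV|Vv
V/II-3 un I-1×I-2: VV|Vv
V/II-4 un ·: VV|Vv
V/III-1 un II-3×II-4: VV|Vv
V/III-2 un II-3×II-4: VV|Vv
V/III-3 un II-3×II-4: VV|Vv
V/III-4 un II-2×II-1: VV|Vv
⇒ V over [I-1,I-2,II-1,II-2,II-3,II-4,III-1,III-2,III-3,III-4]: 808 consistent

I-2 ∈ {Gg VV, Gg Vv, Gg vv, gg VV, gg Vv, gg vv}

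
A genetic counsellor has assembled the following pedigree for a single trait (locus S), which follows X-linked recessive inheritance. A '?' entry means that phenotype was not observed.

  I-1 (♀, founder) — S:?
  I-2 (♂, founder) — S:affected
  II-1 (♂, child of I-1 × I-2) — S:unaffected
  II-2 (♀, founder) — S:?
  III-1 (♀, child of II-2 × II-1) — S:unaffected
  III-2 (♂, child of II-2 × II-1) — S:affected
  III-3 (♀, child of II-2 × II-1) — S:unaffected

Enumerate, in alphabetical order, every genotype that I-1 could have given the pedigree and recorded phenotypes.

S/I-1 ? ·: X^SX^S|X^SX^s
S/I-2 aff ·: X^sY
S/II-1 un I-1×I-2: X^SY
S/II-2 ? ·: X^SX^s|X^sX^s
S/III-1 un II-2×II-1: X^SX^S|X^SX^s
S/III-2 aff II-2×II-1: X^sY
S/III-3 un II-2×II-1: X^SX^S|X^SX^s
⇒ S over [I-1,I-2,II-1,II-2,III-1,III-2,III-3]: 10 consistent

I-1 ∈ {X^SX^S, X^SX^s}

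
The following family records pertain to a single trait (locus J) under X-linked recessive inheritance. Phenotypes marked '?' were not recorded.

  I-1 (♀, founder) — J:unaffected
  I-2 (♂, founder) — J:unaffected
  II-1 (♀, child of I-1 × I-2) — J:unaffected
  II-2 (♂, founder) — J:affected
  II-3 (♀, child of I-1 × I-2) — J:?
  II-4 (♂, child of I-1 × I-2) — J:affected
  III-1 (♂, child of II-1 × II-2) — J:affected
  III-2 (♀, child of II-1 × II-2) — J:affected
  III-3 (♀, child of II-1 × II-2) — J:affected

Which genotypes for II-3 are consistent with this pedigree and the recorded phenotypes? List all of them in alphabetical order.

II-3 ∈ {X^JX^J, X^JX^j}

J/I-1 un ·: X^JX^j
J/I-2 un ·: X^JY
J/II-1 un I-1×I-2: X^JX^j
J/II-2 aff ·: X^jY
J/II-3 ? I-1×I-2: X^JX^J|X^JX^j
J/II-4 aff I-1×I-2: X^jY
J/III-1 aff II-1×II-2: X^jY
J/III-2 aff II-1×II-2: X^jX^j
J/III-3 aff II-1×II-2: X^jX^j
⇒ J over [I-1,I-2,II-1,II-2,II-3,II-4,III-1,III-2,III-3]: 2 consistent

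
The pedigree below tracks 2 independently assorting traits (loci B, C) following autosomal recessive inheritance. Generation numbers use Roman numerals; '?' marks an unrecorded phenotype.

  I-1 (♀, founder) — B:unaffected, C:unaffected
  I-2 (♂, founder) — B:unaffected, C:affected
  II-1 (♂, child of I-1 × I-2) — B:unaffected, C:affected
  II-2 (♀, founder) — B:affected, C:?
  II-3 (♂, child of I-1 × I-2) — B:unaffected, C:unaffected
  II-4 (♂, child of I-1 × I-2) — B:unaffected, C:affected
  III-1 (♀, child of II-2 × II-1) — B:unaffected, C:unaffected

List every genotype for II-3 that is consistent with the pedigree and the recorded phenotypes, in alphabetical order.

II-3 ∈ {BB Cc, Bb Cc}

B/I-1 un ·: BB|Bb
B/I-2 un ·: BB|Bb
B/II-1 un I-1×I-2: BB|Bb
B/II-2 aff ·: bb
B/II-3 un I-1×I-2: BB|Bb
B/II-4 un I-1×I-2: BB|Bb
B/III-1 un II-2×II-1: Bb
⇒ B over [I-1,I-2,II-1,II-2,II-3,II-4,III-1]: 25 consistent
C/I-1 un ·: Cc
C/I-2 aff ·: cc
C/II-1 aff I-1×I-2: cc
C/II-2 ? ·: CC|Cc
C/II-3 un I-1×I-2: Cc
C/II-4 aff I-1×I-2: cc
C/III-1 un II-2×II-1: Cc
⇒ C over [I-1,I-2,II-1,II-2,II-3,II-4,III-1]: 2 consistent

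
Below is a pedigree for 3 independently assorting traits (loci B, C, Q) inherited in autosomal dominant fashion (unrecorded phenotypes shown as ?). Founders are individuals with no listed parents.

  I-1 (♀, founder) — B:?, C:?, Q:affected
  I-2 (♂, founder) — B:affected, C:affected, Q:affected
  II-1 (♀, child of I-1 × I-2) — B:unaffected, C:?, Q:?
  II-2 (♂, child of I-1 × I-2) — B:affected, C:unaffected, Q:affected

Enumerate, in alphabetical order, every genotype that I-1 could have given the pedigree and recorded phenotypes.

B/I-1 ? ·: bb|Bb
B/I-2 aff ·: Bb
B/II-1 un I-1×I-2: bb
B/II-2 aff I-1×I-2: Bb|BB
⇒ B over [I-1,I-2,II-1,II-2]: 3 consistent
C/I-1 ? ·: cc|Cc
C/I-2 aff ·: Cc
C/II-1 ? I-1×I-2: cc|Cc|CC
C/II-2 un I-1×I-2: cc
⇒ C over [I-1,I-2,II-1,II-2]: 5 consistent
Q/I-1 aff ·: Qq|QQ
Q/I-2 aff ·: Qq|QQ
Q/II-1 ? I-1×I-2: qq|Qq|QQ
Q/II-2 aff I-1×I-2: Qq|QQ
⇒ Q over [I-1,I-2,II-1,II-2]: 15 consistent

I-1 ∈ {Bb Cc QQ, Bb Cc Qq, Bb cc QQ, Bb cc Qq, bb Cc QQ, bb Cc Qq, bb cc QQ, bb cc Qq}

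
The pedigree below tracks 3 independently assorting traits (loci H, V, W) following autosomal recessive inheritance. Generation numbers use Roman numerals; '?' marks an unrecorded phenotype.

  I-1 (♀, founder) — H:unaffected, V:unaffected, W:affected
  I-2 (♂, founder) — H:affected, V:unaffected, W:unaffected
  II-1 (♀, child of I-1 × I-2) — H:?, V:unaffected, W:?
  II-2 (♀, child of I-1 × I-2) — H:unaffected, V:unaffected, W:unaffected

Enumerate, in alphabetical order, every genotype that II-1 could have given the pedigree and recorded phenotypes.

H/I-1 un ·: HH|Hh
H/I-2 aff ·: hh
H/II-1 ? I-1×I-2: Hh|hh
H/II-2 un I-1×I-2: Hh
⇒ H over [I-1,I-2,II-1,II-2]: 3 consistent
V/I-1 un ·: VV|Vv
V/I-2 un ·: VV|Vv
V/II-1 un I-1×I-2: VV|Vv
V/II-2 un I-1×I-2: VV|Vv
⇒ V over [I-1,I-2,II-1,II-2]: 13 consistent
W/I-1 aff ·: ww
W/I-2 un ·: WW|Ww
W/II-1 ? I-1×I-2: Ww|ww
W/II-2 un I-1×I-2: Ww
⇒ W over [I-1,I-2,II-1,II-2]: 3 consistent

II-1 ∈ {Hh VV Ww, Hh VV ww, Hh Vv Ww, Hh Vv ww, hh VV Ww, hh VV ww, hh Vv Ww, hh Vv ww}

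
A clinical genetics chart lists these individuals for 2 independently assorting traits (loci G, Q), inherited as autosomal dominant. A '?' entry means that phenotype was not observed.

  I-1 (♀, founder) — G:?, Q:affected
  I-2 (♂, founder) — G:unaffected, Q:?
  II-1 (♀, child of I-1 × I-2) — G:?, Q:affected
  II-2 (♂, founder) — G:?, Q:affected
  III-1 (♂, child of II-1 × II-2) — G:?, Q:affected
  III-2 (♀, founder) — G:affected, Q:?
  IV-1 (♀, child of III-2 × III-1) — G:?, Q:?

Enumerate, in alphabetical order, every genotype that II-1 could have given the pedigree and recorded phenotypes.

G/I-1 ? ·: gg|Gg|GG
G/I-2 un ·: gg
G/II-1 ? I-1×I-2: gg|Gg
G/II-2 ? ·: gg|Gg|GG
G/III-1 ? II-1×II-2: gg|Gg|GG
G/III-2 aff ·: Gg|GG
G/IV-1 ? III-2×III-1: gg|Gg|GG
⇒ G over [I-1,I-2,II-1,II-2,III-1,III-2,IV-1]: 86 consistent
Q/I-1 aff ·: Qq|QQ
Q/I-2 ? ·: qq|Qq|QQ
Q/II-1 aff I-1×I-2: Qq|QQ
Q/II-2 aff ·: Qq|QQ
Q/III-1 aff II-1×II-2: Qq|QQ
Q/III-2 ? ·: qq|Qq|QQ
Q/IV-1 ? III-2×III-1: qq|Qq|QQ
⇒ Q over [I-1,I-2,II-1,II-2,III-1,III-2,IV-1]: 170 consistent

II-1 ∈ {Gg QQ, Gg Qq, gg QQ, gg Qq}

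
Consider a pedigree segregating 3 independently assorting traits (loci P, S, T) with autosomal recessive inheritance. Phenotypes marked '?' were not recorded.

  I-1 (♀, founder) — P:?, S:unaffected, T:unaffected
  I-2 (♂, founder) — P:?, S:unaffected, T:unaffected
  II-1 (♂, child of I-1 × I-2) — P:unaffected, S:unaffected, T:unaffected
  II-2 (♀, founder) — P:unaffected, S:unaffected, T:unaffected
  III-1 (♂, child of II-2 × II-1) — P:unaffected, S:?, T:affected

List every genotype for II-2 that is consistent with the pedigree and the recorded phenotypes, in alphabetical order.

II-2 ∈ {PP SS Tt, PP Ss Tt, Pp SS Tt, Pp Ss Tt}

P/I-1 ? ·: PP|Pp|pp
P/I-2 ? ·: PP|Pp|pp
P/II-1 un I-1×I-2: PP|Pp
P/II-2 un ·: PP|Pp
P/III-1 un II-2×II-1: PP|Pp
⇒ P over [I-1,I-2,II-1,II-2,III-1]: 40 consistent
S/I-1 un ·: SS|Ss
S/I-2 un ·: SS|Ss
S/II-1 un I-1×I-2: SS|Ss
S/II-2 un ·: SS|Ss
S/III-1 ? II-2×II-1: SS|Ss|ss
⇒ S over [I-1,I-2,II-1,II-2,III-1]: 27 consistent
T/I-1 un ·: TT|Tt
T/I-2 un ·: TT|Tt
T/II-1 un I-1×I-2: Tt
T/II-2 un ·: Tt
T/III-1 aff II-2×II-1: tt
⇒ T over [I-1,I-2,II-1,II-2,III-1]: 3 consistent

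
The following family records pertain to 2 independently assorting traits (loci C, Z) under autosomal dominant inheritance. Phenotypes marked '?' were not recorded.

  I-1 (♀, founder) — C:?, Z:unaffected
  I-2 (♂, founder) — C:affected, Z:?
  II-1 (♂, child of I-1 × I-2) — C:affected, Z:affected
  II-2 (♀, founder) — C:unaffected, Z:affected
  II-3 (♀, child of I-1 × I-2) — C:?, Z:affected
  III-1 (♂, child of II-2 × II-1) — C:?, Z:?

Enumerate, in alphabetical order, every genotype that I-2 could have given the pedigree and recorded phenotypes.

C/I-1 ? ·: cc|Cc|CC
C/I-2 aff ·: Cc|CC
C/II-1 aff I-1×I-2: Cc|CC
C/II-2 un ·: cc
C/II-3 ? I-1×I-2: cc|Cc|CC
C/III-1 ? II-2×II-1: cc|Cc
⇒ C over [I-1,I-2,II-1,II-2,II-3,III-1]: 28 consistent
Z/I-1 un ·: zz
Z/I-2 ? ·: Zz|ZZ
Z/II-1 aff I-1×I-2: Zz
Z/II-2 aff ·: Zz|ZZ
Z/II-3 aff I-1×I-2: Zz
Z/III-1 ? II-2×II-1: zz|Zz|ZZ
⇒ Z over [I-1,I-2,II-1,II-2,II-3,III-1]: 10 consistent

I-2 ∈ {CC ZZ, CC Zz, Cc ZZ, Cc Zz}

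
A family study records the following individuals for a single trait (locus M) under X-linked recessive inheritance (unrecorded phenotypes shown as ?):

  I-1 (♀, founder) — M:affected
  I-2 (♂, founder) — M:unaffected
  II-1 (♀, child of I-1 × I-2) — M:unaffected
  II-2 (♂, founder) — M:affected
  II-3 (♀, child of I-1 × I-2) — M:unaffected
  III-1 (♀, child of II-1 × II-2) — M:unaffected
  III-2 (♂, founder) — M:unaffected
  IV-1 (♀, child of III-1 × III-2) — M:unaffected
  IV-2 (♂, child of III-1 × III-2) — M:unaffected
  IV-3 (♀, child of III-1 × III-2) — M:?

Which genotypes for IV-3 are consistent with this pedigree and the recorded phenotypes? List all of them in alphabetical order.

IV-3 ∈ {X^MX^M, X^MX^m}

M/I-1 aff ·: X^mX^m
M/I-2 un ·: X^MY
M/II-1 un I-1×I-2: X^MX^m
M/II-2 aff ·: X^mY
M/II-3 un I-1×I-2: X^MX^m
M/III-1 un II-1×II-2: X^MX^m
M/III-2 un ·: X^MY
M/IV-1 un III-1×III-2: X^MX^M|X^MX^m
M/IV-2 un III-1×III-2: X^MY
M/IV-3 ? III-1×III-2: X^MX^M|X^MX^m
⇒ M over [I-1,I-2,II-1,II-2,II-3,III-1,III-2,IV-1,IV-2,IV-3]: 4 consistent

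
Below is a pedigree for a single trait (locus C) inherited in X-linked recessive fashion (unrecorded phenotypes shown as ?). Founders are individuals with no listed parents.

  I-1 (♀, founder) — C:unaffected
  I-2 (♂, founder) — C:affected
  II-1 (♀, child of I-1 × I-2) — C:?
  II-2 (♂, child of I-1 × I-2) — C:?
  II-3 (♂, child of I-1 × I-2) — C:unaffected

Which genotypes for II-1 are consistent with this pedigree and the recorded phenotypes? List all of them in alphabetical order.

II-1 ∈ {X^CX^c, X^cX^c}

C/I-1 un ·: X^CX^C|X^CX^c
C/I-2 aff ·: X^cY
C/II-1 ? I-1×I-2: X^CX^c|X^cX^c
C/II-2 ? I-1×I-2: X^CY|X^cY
C/II-3 un I-1×I-2: X^CY
⇒ C over [I-1,I-2,II-1,II-2,II-3]: 5 consistent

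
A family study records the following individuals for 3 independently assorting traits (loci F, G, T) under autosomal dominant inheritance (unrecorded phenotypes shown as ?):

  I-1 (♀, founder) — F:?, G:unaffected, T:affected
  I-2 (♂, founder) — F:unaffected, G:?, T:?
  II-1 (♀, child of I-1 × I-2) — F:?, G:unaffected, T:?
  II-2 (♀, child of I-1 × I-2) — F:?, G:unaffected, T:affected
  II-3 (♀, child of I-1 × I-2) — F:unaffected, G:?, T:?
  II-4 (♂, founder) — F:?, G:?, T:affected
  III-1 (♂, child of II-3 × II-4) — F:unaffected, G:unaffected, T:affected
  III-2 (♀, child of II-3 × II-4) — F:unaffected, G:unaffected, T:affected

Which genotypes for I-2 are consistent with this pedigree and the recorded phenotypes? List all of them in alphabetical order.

F/I-1 ? ·: ff|Ff
F/I-2 un ·: ff
F/II-1 ? I-1×I-2: ff|Ff
F/II-2 ? I-1×I-2: ff|Ff
F/II-3 un I-1×I-2: ff
F/II-4 ? ·: ff|Ff
F/III-1 un II-3×II-4: ff
F/III-2 un II-3×II-4: ff
⇒ F over [I-1,I-2,II-1,II-2,II-3,II-4,III-1,III-2]: 10 consistent
G/I-1 un ·: gg
G/I-2 ? ·: gg|Gg
G/II-1 un I-1×I-2: gg
G/II-2 un I-1×I-2: gg
G/II-3 ? I-1×I-2: gg|Gg
G/II-4 ? ·: gg|Gg
G/III-1 un II-3×II-4: gg
G/III-2 un II-3×II-4: gg
⇒ G over [I-1,I-2,II-1,II-2,II-3,II-4,III-1,III-2]: 6 consistent
T/I-1 aff ·: Tt|TT
T/I-2 ? ·: tt|Tt|TT
T/II-1 ? I-1×I-2: tt|Tt|TT
T/II-2 aff I-1×I-2: Tt|TT
T/II-3 ? I-1×I-2: tt|Tt|TT
T/II-4 aff ·: Tt|TT
T/III-1 aff II-3×II-4: Tt|TT
T/III-2 aff II-3×II-4: Tt|TT
⇒ T over [I-1,I-2,II-1,II-2,II-3,II-4,III-1,III-2]: 227 consistent

I-2 ∈ {ff Gg TT, ff Gg Tt, ff Gg tt, ff gg TT, ff gg Tt, ff gg tt}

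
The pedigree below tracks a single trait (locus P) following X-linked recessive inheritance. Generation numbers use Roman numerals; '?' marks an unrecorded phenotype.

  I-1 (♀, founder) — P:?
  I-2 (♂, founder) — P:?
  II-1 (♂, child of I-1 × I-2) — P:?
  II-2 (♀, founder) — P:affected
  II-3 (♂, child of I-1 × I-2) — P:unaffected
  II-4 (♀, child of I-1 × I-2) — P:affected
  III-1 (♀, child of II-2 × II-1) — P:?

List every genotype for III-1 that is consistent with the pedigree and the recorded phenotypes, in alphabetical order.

P/I-1 ? ·: X^PX^p
P/I-2 ? ·: X^pY
P/II-1 ? I-1×I-2: X^PY|X^pY
P/II-2 aff ·: X^pX^p
P/II-3 un I-1×I-2: X^PY
P/II-4 aff I-1×I-2: X^pX^p
P/III-1 ? II-2×II-1: X^PX^p|X^pX^p
⇒ P over [I-1,I-2,II-1,II-2,II-3,II-4,III-1]: 2 consistent

III-1 ∈ {X^PX^p, X^pX^p}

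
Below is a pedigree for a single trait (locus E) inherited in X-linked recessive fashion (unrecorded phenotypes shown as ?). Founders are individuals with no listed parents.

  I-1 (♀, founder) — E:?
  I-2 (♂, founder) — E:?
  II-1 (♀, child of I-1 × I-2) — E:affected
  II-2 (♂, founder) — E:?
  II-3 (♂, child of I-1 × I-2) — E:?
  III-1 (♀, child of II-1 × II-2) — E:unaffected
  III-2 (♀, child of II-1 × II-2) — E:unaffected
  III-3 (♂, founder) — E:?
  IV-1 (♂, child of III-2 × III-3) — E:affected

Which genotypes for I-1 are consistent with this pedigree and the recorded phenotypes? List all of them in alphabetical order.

E/I-1 ? ·: X^EX^e|X^eX^e
E/I-2 ? ·: X^eY
E/II-1 aff I-1×I-2: X^eX^e
E/II-2 ? ·: X^EY
E/II-3 ? I-1×I-2: X^EY|X^eY
E/III-1 un II-1×II-2: X^EX^e
E/III-2 un II-1×II-2: X^EX^e
E/III-3 ? ·: X^EY|X^eY
E/IV-1 aff III-2×III-3: X^eY
⇒ E over [I-1,I-2,II-1,II-2,II-3,III-1,III-2,III-3,IV-1]: 6 consistent

I-1 ∈ {X^EX^e, X^eX^e}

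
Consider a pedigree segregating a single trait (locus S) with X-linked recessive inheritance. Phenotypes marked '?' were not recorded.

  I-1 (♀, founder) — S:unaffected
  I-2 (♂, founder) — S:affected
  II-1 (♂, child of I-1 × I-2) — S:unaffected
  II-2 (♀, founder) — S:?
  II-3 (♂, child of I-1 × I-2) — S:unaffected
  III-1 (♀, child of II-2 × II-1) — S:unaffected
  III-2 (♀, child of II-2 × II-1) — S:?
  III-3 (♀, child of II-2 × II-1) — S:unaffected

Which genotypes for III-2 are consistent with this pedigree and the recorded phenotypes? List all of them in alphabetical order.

S/I-1 un ·: X^SX^S|X^SX^s
S/I-2 aff ·: X^sY
S/II-1 un I-1×I-2: X^SY
S/II-2 ? ·: X^SX^S|X^SX^s|X^sX^s
S/II-3 un I-1×I-2: X^SY
S/III-1 un II-2×II-1: X^SX^S|X^SX^s
S/III-2 ? II-2×II-1: X^SX^S|X^SX^s
S/III-3 un II-2×II-1: X^SX^S|X^SX^s
⇒ S over [I-1,I-2,II-1,II-2,II-3,III-1,III-2,III-3]: 20 consistent

III-2 ∈ {X^SX^S, X^SX^s}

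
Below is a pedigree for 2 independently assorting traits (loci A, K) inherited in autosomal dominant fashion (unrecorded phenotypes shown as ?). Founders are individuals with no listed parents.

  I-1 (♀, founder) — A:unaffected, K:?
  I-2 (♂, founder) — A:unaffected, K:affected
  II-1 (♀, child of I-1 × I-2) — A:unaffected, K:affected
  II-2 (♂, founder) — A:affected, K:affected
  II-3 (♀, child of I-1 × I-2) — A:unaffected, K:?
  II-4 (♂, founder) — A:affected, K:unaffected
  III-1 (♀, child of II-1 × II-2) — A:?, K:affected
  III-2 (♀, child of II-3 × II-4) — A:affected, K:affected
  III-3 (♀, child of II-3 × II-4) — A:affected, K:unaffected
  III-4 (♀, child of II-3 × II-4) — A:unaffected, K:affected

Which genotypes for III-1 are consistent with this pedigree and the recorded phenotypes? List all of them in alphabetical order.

A/I-1 un ·: aa
A/I-2 un ·: aa
A/II-1 un I-1×I-2: aa
A/II-2 aff ·: Aa|AA
A/II-3 un I-1×I-2: aa
A/II-4 aff ·: Aa
A/III-1 ? II-1×II-2: aa|Aa
A/III-2 aff II-3×II-4: Aa
A/III-3 aff II-3×II-4: Aa
A/III-4 un II-3×II-4: aa
⇒ A over [I-1,I-2,II-1,II-2,II-3,II-4,III-1,III-2,III-3,III-4]: 3 consistent
K/I-1 ? ·: kk|Kk|KK
K/I-2 aff ·: Kk|KK
K/II-1 aff I-1×I-2: Kk|KK
K/II-2 aff ·: Kk|KK
K/II-3 ? I-1×I-2: Kk
K/II-4 un ·: kk
K/III-1 aff II-1×II-2: Kk|KK
K/III-2 aff II-3×II-4: Kk
K/III-3 un II-3×II-4: kk
K/III-4 aff II-3×II-4: Kk
⇒ K over [I-1,I-2,II-1,II-2,II-3,II-4,III-1,III-2,III-3,III-4]: 29 consistent

III-1 ∈ {Aa KK, Aa Kk, aa KK, aa Kk}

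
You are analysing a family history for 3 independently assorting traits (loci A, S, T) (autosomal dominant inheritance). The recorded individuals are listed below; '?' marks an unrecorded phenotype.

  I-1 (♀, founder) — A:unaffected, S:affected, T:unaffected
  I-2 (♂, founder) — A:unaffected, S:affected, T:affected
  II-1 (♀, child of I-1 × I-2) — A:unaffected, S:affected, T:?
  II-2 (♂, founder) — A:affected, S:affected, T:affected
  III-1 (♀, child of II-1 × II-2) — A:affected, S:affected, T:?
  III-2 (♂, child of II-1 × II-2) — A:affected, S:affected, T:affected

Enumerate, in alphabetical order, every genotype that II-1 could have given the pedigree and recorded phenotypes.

A/I-1 un ·: aa
A/I-2 un ·: aa
A/II-1 un I-1×I-2: aa
A/II-2 aff ·: Aa|AA
A/III-1 aff II-1×II-2: Aa
A/III-2 aff II-1×II-2: Aa
⇒ A over [I-1,I-2,II-1,II-2,III-1,III-2]: 2 consistent
S/I-1 aff ·: Ss|SS
S/I-2 aff ·: Ss|SS
S/II-1 aff I-1×I-2: Ss|SS
S/II-2 aff ·: Ss|SS
S/III-1 aff II-1×II-2: Ss|SS
S/III-2 aff II-1×II-2: Ss|SS
⇒ S over [I-1,I-2,II-1,II-2,III-1,III-2]: 44 consistent
T/I-1 un ·: tt
T/I-2 aff ·: Tt|TT
T/II-1 ? I-1×I-2: tt|Tt
T/II-2 aff ·: Tt|TT
T/III-1 ? II-1×II-2: tt|Tt|TT
T/III-2 aff II-1×II-2: Tt|TT
⇒ T over [I-1,I-2,II-1,II-2,III-1,III-2]: 23 consistent

II-1 ∈ {aa SS Tt, aa SS tt, aa Ss Tt, aa Ss tt}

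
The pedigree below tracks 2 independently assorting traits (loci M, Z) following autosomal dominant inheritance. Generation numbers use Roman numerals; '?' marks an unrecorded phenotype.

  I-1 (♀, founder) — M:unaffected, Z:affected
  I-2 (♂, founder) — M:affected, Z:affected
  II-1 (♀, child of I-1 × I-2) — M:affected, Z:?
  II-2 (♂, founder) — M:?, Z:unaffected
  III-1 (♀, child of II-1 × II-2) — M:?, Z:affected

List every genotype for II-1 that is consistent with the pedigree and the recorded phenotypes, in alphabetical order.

II-1 ∈ {Mm ZZ, Mm Zz}

M/I-1 un ·: mm
M/I-2 aff ·: Mm|MM
M/II-1 aff I-1×I-2: Mm
M/II-2 ? ·: mm|Mm|MM
M/III-1 ? II-1×II-2: mm|Mm|MM
⇒ M over [I-1,I-2,II-1,II-2,III-1]: 14 consistent
Z/I-1 aff ·: Zz|ZZ
Z/I-2 aff ·: Zz|ZZ
Z/II-1 ? I-1×I-2: Zz|ZZ
Z/II-2 un ·: zz
Z/III-1 aff II-1×II-2: Zz
⇒ Z over [I-1,I-2,II-1,II-2,III-1]: 7 consistent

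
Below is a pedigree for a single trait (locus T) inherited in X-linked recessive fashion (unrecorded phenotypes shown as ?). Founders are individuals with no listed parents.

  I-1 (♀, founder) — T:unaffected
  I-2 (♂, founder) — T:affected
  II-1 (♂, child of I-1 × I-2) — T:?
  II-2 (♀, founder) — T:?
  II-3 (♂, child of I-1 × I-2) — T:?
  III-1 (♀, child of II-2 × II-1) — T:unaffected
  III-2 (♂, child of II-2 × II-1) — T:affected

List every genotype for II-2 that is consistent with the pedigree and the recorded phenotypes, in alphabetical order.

T/I-1 un ·: X^TX^T|X^TX^t
T/I-2 aff ·: X^tY
T/II-1 ? I-1×I-2: X^TY|X^tY
T/II-2 ? ·: X^TX^t|X^tX^t
T/II-3 ? I-1×I-2: X^TY|X^tY
T/III-1 un II-2×II-1: X^TX^T|X^TX^t
T/III-2 aff II-2×II-1: X^tY
⇒ T over [I-1,I-2,II-1,II-2,II-3,III-1,III-2]: 11 consistent

II-2 ∈ {X^TX^t, X^tX^t}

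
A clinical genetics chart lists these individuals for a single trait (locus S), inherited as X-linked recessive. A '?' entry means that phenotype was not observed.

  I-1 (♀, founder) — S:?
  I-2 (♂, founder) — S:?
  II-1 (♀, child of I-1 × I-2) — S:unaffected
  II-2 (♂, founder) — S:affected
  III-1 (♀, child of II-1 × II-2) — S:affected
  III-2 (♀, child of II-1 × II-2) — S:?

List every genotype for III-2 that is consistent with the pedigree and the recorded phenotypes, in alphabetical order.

S/I-1 ? ·: X^SX^S|X^SX^s|X^sX^s
S/I-2 ? ·: X^SY|X^sY
S/II-1 un I-1×I-2: X^SX^s
S/II-2 aff ·: X^sY
S/III-1 aff II-1×II-2: X^sX^s
S/III-2 ? II-1×II-2: X^SX^s|X^sX^s
⇒ S over [I-1,I-2,II-1,II-2,III-1,III-2]: 8 consistent

III-2 ∈ {X^SX^s, X^sX^s}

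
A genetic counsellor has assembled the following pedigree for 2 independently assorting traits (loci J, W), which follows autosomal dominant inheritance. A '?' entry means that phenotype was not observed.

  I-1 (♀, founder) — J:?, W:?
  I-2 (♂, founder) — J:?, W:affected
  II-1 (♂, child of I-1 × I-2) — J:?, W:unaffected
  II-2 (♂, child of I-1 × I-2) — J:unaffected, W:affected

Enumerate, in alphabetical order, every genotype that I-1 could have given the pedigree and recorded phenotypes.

I-1 ∈ {Jj Ww, Jj ww, jj Ww, jj ww}

J/I-1 ? ·: jj|Jj
J/I-2 ? ·: jj|Jj
J/II-1 ? I-1×I-2: jj|Jj|JJ
J/II-2 un I-1×I-2: jj
⇒ J over [I-1,I-2,II-1,II-2]: 8 consistent
W/I-1 ? ·: ww|Ww
W/I-2 aff ·: Ww
W/II-1 un I-1×I-2: ww
W/II-2 aff I-1×I-2: Ww|WW
⇒ W over [I-1,I-2,II-1,II-2]: 3 consistent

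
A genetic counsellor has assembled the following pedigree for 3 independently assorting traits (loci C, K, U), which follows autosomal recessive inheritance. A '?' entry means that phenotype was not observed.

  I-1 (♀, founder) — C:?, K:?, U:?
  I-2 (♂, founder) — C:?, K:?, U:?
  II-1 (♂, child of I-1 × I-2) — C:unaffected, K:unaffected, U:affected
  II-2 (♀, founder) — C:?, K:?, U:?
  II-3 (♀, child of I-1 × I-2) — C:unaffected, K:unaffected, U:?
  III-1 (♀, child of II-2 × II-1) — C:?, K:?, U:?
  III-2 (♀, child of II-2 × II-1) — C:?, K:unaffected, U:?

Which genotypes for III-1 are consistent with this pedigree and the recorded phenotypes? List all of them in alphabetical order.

C/I-1 ? ·: CC|Cc|cc
C/I-2 ? ·: CC|Cc|cc
C/II-1 un I-1×I-2: CC|Cc
C/II-2 ? ·: CC|Cc|cc
C/II-3 un I-1×I-2: CC|Cc
C/III-1 ? II-2×II-1: CC|Cc|cc
C/III-2 ? II-2×II-1: CC|Cc|cc
⇒ C over [I-1,I-2,II-1,II-2,II-3,III-1,III-2]: 212 consistent
K/I-1 ? ·: KK|Kk|kk
K/I-2 ? ·: KK|Kk|kk
K/II-1 un I-1×I-2: KK|Kk
K/II-2 ? ·: KK|Kk|kk
K/II-3 un I-1×I-2: KK|Kk
K/III-1 ? II-2×II-1: KK|Kk|kk
K/III-2 un II-2×II-1: KK|Kk
⇒ K over [I-1,I-2,II-1,II-2,II-3,III-1,III-2]: 162 consistent
U/I-1 ? ·: Uu|uu
U/I-2 ? ·: Uu|uu
U/II-1 aff I-1×I-2: uu
U/II-2 ? ·: UU|Uu|uu
U/II-3 ? I-1×I-2: UU|Uu|uu
U/III-1 ? II-2×II-1: Uu|uu
U/III-2 ? II-2×II-1: Uu|uu
⇒ U over [I-1,I-2,II-1,II-2,II-3,III-1,III-2]: 48 consistent

III-1 ∈ {CC KK Uu, CC KK uu, CC Kk Uu, CC Kk uu, CC kk Uu, CC kk uu, Cc KK Uu, Cc KK uu, Cc Kk Uu, Cc Kk uu, Cc kk Uu, Cc kk uu, cc KK Uu, cc KK uu, cc Kk Uu, cc Kk uu, cc kk Uu, cc kk uu}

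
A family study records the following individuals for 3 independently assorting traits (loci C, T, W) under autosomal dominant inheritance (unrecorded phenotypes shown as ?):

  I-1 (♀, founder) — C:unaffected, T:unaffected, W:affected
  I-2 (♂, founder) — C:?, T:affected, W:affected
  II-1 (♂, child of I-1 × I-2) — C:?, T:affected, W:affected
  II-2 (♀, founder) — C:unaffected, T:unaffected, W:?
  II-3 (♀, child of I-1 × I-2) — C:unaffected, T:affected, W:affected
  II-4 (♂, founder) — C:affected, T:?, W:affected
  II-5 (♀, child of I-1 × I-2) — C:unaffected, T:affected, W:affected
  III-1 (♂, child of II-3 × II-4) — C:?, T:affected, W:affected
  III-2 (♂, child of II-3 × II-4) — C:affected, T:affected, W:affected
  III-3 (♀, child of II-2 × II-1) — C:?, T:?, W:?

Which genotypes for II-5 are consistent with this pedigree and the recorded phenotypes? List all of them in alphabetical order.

II-5 ∈ {cc Tt WW, cc Tt Ww}

C/I-1 un ·: cc
C/I-2 ? ·: cc|Cc
C/II-1 ? I-1×I-2: cc|Cc
C/II-2 un ·: cc
C/II-3 un I-1×I-2: cc
C/II-4 aff ·: Cc|CC
C/II-5 un I-1×I-2: cc
C/III-1 ? II-3×II-4: cc|Cc
C/III-2 aff II-3×II-4: Cc
C/III-3 ? II-2×II-1: cc|Cc
⇒ C over [I-1,I-2,II-1,II-2,II-3,II-4,II-5,III-1,III-2,III-3]: 12 consistent
T/I-1 un ·: tt
T/I-2 aff ·: Tt|TT
T/II-1 aff I-1×I-2: Tt
T/II-2 un ·: tt
T/II-3 aff I-1×I-2: Tt
T/II-4 ? ·: tt|Tt|TT
T/II-5 aff I-1×I-2: Tt
T/III-1 aff II-3×II-4: Tt|TT
T/III-2 aff II-3×II-4: Tt|TT
T/III-3 ? II-2×II-1: tt|Tt
⇒ T over [I-1,I-2,II-1,II-2,II-3,II-4,II-5,III-1,III-2,III-3]: 36 consistent
W/I-1 aff ·: Ww|WW
W/I-2 aff ·: Ww|WW
W/II-1 aff I-1×I-2: Ww|WW
W/II-2 ? ·: ww|Ww|WW
W/II-3 aff I-1×I-2: Ww|WW
W/II-4 aff ·: Ww|WW
W/II-5 aff I-1×I-2: Ww|WW
W/III-1 aff II-3×II-4: Ww|WW
W/III-2 aff II-3×II-4: Ww|WW
W/III-3 ? II-2×II-1: ww|Ww|WW
⇒ W over [I-1,I-2,II-1,II-2,II-3,II-4,II-5,III-1,III-2,III-3]: 878 consistent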